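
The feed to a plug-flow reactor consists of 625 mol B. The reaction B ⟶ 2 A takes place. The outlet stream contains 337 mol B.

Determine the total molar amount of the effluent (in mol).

For B: n = n₀ − 1ξ → 337 = 625 − 1ξ, giving ξ = 288 mol.
Outlet amounts (n = n₀ + ν ξ):
  B: 625 − 1(288) = 337
  A: 0 + 2(288) = 576
Total out = 337 + 576 = 913 mol.

913 mol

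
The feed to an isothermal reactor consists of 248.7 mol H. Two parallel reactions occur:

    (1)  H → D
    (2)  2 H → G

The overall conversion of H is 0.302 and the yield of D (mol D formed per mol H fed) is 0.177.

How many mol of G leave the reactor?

Yield of D: 1ξ₁ / 248.7 = 0.177 → ξ₁ = 44.02 mol.
Conversion of H: 1ξ₁ + 2ξ₂ = 0.302 × 248.7 = 75.11 → ξ₂ = 15.54 mol.
Outlet amounts (n = n₀ + Σ ν·ξ):
  H: 248.7 − 1(44.02) − 2(15.54) = 173.6
  D: 0 + 1(44.02) = 44.02
  G: 0 + 1(15.54) = 15.54

15.5 mol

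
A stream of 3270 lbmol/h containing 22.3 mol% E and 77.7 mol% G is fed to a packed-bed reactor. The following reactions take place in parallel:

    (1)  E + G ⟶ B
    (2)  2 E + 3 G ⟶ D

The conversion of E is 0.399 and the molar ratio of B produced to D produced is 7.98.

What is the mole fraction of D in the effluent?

Conversion of E: E consumed = 0.399 × 729.2 = 291 lbmol/h = 1ξ₁ + 2ξ₂.
Selectivity: 1ξ₁ / (1ξ₂) = 7.98 → ξ₁ = 7.98 ξ₂.
Substitute: (1·7.98 + 2) ξ₂ = 291 → ξ₂ = 29.15 lbmol/h, ξ₁ = 232.6 lbmol/h.
Outlet amounts (n = n₀ + Σ ν·ξ):
  E: 729.2 − 1(232.6) − 2(29.15) = 438.3
  G: 2541 − 1(232.6) − 3(29.15) = 2221
  B: 0 + 1(232.6) = 232.6
  D: 0 + 1(29.15) = 29.15
Total out = 2921 lbmol/h; y_D = 29.15 / 2921 = 0.009982.

0.00998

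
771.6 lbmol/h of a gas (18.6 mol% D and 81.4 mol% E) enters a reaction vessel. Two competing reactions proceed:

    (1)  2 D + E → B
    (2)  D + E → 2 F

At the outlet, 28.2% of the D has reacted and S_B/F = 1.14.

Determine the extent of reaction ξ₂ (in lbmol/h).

Conversion of D: D consumed = 0.282 × 143.5 = 40.47 lbmol/h = 2ξ₁ + 1ξ₂.
Selectivity: 1ξ₁ / (2ξ₂) = 1.14 → ξ₁ = 2.28 ξ₂.
Substitute: (2·2.28 + 1) ξ₂ = 40.47 → ξ₂ = 7.279 lbmol/h, ξ₁ = 16.6 lbmol/h.
Outlet amounts (n = n₀ + Σ ν·ξ):
  D: 143.5 − 2(16.6) − 1(7.279) = 103
  E: 628.1 − 1(16.6) − 1(7.279) = 604.2
  B: 0 + 1(16.6) = 16.6
  F: 0 + 2(7.279) = 14.56

ξ₂ = 7.28 lbmol/h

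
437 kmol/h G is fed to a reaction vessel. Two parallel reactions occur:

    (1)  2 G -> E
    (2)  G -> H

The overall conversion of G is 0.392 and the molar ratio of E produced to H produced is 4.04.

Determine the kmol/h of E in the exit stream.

76.2 kmol/h

Conversion of G: G consumed = 0.392 × 437 = 171.3 kmol/h = 2ξ₁ + 1ξ₂.
Selectivity: 1ξ₁ / (1ξ₂) = 4.04 → ξ₁ = 4.04 ξ₂.
Substitute: (2·4.04 + 1) ξ₂ = 171.3 → ξ₂ = 18.87 kmol/h, ξ₁ = 76.22 kmol/h.
Outlet amounts (n = n₀ + Σ ν·ξ):
  G: 437 − 2(76.22) − 1(18.87) = 265.7
  E: 0 + 1(76.22) = 76.22
  H: 0 + 1(18.87) = 18.87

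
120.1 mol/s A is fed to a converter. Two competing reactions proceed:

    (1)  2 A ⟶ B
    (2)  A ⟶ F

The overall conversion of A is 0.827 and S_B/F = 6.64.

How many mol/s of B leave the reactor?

46.2 mol/s

Conversion of A: A consumed = 0.827 × 120.1 = 99.32 mol/s = 2ξ₁ + 1ξ₂.
Selectivity: 1ξ₁ / (1ξ₂) = 6.64 → ξ₁ = 6.64 ξ₂.
Substitute: (2·6.64 + 1) ξ₂ = 99.32 → ξ₂ = 6.955 mol/s, ξ₁ = 46.18 mol/s.
Outlet amounts (n = n₀ + Σ ν·ξ):
  A: 120.1 − 2(46.18) − 1(6.955) = 20.78
  B: 0 + 1(46.18) = 46.18
  F: 0 + 1(6.955) = 6.955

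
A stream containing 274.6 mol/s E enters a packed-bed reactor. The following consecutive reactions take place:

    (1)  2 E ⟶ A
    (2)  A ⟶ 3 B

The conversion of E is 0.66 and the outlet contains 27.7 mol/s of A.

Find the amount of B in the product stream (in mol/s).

Conversion of E: E consumed = 2ξ₁ = 0.66 × 274.6 → ξ₁ = 90.62 mol/s.
A balance: n_A = 0 + 1ξ₁ − 1ξ₂ = 27.7 → ξ₂ = (1·90.62 − 27.7)/1 = 62.92 mol/s.
Outlet amounts (n = n₀ + Σ ν·ξ):
  E: 274.6 − 2(90.62) = 93.36
  A: 0 + 1(90.62) − 1(62.92) = 27.7
  B: 0 + 3(62.92) = 188.8

189 mol/s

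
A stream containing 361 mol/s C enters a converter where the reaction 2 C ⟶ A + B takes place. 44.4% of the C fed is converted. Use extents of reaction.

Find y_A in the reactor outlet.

C reacted = 0.444 × 361 = 160.3 mol/s; ν_C = −2, so ξ = 160.3/2 = 80.14 mol/s.
Outlet amounts (n = n₀ + ν ξ):
  C: 361 − 2(80.14) = 200.7
  A: 0 + 1(80.14) = 80.14
  B: 0 + 1(80.14) = 80.14
Total out = 361 mol/s; y_A = 80.14 / 361 = 0.222.

0.222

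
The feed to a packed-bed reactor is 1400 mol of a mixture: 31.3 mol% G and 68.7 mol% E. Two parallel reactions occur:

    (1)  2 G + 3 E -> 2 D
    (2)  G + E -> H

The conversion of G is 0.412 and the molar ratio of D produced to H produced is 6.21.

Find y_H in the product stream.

Conversion of G: G consumed = 0.412 × 438.2 = 180.5 mol = 2ξ₁ + 1ξ₂.
Selectivity: 2ξ₁ / (1ξ₂) = 6.21 → ξ₁ = 3.105 ξ₂.
Substitute: (2·3.105 + 1) ξ₂ = 180.5 → ξ₂ = 25.04 mol, ξ₁ = 77.75 mol.
Outlet amounts (n = n₀ + Σ ν·ξ):
  G: 438.2 − 2(77.75) − 1(25.04) = 257.7
  E: 961.8 − 3(77.75) − 1(25.04) = 703.5
  D: 0 + 2(77.75) = 155.5
  H: 0 + 1(25.04) = 25.04
Total out = 1142 mol; y_H = 25.04 / 1142 = 0.02193.

0.0219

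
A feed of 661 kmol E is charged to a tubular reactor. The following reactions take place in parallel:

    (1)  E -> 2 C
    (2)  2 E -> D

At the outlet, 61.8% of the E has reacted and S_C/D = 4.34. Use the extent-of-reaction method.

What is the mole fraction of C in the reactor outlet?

0.548

Conversion of E: E consumed = 0.618 × 661 = 408.5 kmol = 1ξ₁ + 2ξ₂.
Selectivity: 2ξ₁ / (1ξ₂) = 4.34 → ξ₁ = 2.17 ξ₂.
Substitute: (1·2.17 + 2) ξ₂ = 408.5 → ξ₂ = 97.96 kmol, ξ₁ = 212.6 kmol.
Outlet amounts (n = n₀ + Σ ν·ξ):
  E: 661 − 1(212.6) − 2(97.96) = 252.5
  C: 0 + 2(212.6) = 425.2
  D: 0 + 1(97.96) = 97.96
Total out = 775.6 kmol; y_C = 425.2 / 775.6 = 0.5481.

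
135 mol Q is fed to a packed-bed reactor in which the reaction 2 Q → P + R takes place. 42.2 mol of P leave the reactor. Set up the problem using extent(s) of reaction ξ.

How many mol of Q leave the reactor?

For P: n = n₀ + 1ξ → 42.2 = 0 + 1ξ, giving ξ = 42.2 mol.
Outlet amounts (n = n₀ + ν ξ):
  Q: 135 − 2(42.2) = 50.6
  P: 0 + 1(42.2) = 42.2
  R: 0 + 1(42.2) = 42.2

50.6 mol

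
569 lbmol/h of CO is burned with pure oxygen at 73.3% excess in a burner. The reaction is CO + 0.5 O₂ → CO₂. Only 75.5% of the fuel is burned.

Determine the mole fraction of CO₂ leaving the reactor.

0.507

Stoichiometric O₂ = 0.5 × 569 = 284.5 lbmol/h; O₂ fed = 284.5 × 1.733 = 493 lbmol/h.
Fuel reacted = 0.755 × 569 → ξ = 429.6 lbmol/h.
Outlet (n = n₀ + ν ξ):
  CO: 569 − 1(429.6) = 139.4
  O₂: 493 − 0.5(429.6) = 278.2
  CO₂: 0 + 1(429.6) = 429.6
Total out = 847.2 lbmol/h; y_CO₂ = 429.6 / 847.2 = 0.5071.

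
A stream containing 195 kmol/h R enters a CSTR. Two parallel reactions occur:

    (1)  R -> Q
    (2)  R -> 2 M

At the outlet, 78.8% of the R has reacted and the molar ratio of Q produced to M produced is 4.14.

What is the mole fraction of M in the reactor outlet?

Conversion of R: R consumed = 0.788 × 195 = 153.7 kmol/h = 1ξ₁ + 1ξ₂.
Selectivity: 1ξ₁ / (2ξ₂) = 4.14 → ξ₁ = 8.28 ξ₂.
Substitute: (1·8.28 + 1) ξ₂ = 153.7 → ξ₂ = 16.56 kmol/h, ξ₁ = 137.1 kmol/h.
Outlet amounts (n = n₀ + Σ ν·ξ):
  R: 195 − 1(137.1) − 1(16.56) = 41.34
  Q: 0 + 1(137.1) = 137.1
  M: 0 + 2(16.56) = 33.12
Total out = 211.6 kmol/h; y_M = 33.12 / 211.6 = 0.1565.

0.157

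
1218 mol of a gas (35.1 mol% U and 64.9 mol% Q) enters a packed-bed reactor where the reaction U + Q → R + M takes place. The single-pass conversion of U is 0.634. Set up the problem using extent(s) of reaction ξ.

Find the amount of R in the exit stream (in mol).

271 mol

U reacted = 0.634 × 427.5 = 271 mol; ν_U = −1, so ξ = 271/1 = 271 mol.
Outlet amounts (n = n₀ + ν ξ):
  U: 427.5 − 1(271) = 156.5
  Q: 790.5 − 1(271) = 519.4
  R: 0 + 1(271) = 271
  M: 0 + 1(271) = 271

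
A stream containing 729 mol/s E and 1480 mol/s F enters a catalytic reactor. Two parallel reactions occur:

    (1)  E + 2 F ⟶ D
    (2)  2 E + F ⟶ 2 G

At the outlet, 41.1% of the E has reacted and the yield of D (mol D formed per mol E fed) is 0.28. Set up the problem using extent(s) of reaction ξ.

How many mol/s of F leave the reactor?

Yield of D: 1ξ₁ / 729 = 0.28 → ξ₁ = 204.1 mol/s.
Conversion of E: 1ξ₁ + 2ξ₂ = 0.411 × 729 = 299.6 → ξ₂ = 47.75 mol/s.
Outlet amounts (n = n₀ + Σ ν·ξ):
  E: 729 − 1(204.1) − 2(47.75) = 429.4
  F: 1480 − 2(204.1) − 1(47.75) = 1024
  D: 0 + 1(204.1) = 204.1
  G: 0 + 2(47.75) = 95.5

1020 mol/s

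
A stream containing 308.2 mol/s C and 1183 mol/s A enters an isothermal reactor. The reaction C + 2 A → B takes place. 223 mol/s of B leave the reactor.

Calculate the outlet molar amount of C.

For B: n = n₀ + 1ξ → 223 = 0 + 1ξ, giving ξ = 223 mol/s.
Outlet amounts (n = n₀ + ν ξ):
  C: 308.2 − 1(223) = 85.2
  A: 1183 − 2(223) = 737
  B: 0 + 1(223) = 223

85.2 mol/s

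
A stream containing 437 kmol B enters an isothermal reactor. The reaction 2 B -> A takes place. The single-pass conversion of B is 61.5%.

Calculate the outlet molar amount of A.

B reacted = 0.615 × 437 = 268.8 kmol; ν_B = −2, so ξ = 268.8/2 = 134.4 kmol.
Outlet amounts (n = n₀ + ν ξ):
  B: 437 − 2(134.4) = 168.2
  A: 0 + 1(134.4) = 134.4

134 kmol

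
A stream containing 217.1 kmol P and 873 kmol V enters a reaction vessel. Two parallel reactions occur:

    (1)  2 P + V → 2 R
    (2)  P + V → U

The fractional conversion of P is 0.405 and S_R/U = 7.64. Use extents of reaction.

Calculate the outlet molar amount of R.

77.7 kmol

Conversion of P: P consumed = 0.405 × 217.1 = 87.93 kmol = 2ξ₁ + 1ξ₂.
Selectivity: 2ξ₁ / (1ξ₂) = 7.64 → ξ₁ = 3.82 ξ₂.
Substitute: (2·3.82 + 1) ξ₂ = 87.93 → ξ₂ = 10.18 kmol, ξ₁ = 38.87 kmol.
Outlet amounts (n = n₀ + Σ ν·ξ):
  P: 217.1 − 2(38.87) − 1(10.18) = 129.2
  V: 873 − 1(38.87) − 1(10.18) = 823.9
  R: 0 + 2(38.87) = 77.75
  U: 0 + 1(10.18) = 10.18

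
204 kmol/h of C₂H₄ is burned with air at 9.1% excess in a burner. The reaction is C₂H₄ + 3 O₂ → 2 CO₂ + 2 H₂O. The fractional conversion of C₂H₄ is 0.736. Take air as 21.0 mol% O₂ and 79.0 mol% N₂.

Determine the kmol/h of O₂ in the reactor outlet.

Stoichiometric O₂ = 3 × 204 = 612 kmol/h; O₂ fed = 612 × 1.091 = 667.7 kmol/h.
N₂ fed = 667.7 × 79/21 = 2512 kmol/h.
Fuel reacted = 0.736 × 204 → ξ = 150.1 kmol/h.
Outlet (n = n₀ + ν ξ):
  C₂H₄: 204 − 1(150.1) = 53.86
  O₂: 667.7 − 3(150.1) = 217.3
  N₂: 2512 (inert)
  CO₂: 0 + 2(150.1) = 300.3
  H₂O: 0 + 2(150.1) = 300.3

217 kmol/h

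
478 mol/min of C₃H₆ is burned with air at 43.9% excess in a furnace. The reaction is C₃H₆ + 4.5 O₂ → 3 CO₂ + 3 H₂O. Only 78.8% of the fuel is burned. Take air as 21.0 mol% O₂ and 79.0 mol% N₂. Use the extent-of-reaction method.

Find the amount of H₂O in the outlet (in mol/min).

1130 mol/min

Stoichiometric O₂ = 4.5 × 478 = 2151 mol/min; O₂ fed = 2151 × 1.439 = 3095 mol/min.
N₂ fed = 3095 × 79/21 = 11640 mol/min.
Fuel reacted = 0.788 × 478 → ξ = 376.7 mol/min.
Outlet (n = n₀ + ν ξ):
  C₃H₆: 478 − 1(376.7) = 101.3
  O₂: 3095 − 4.5(376.7) = 1400
  N₂: 11640 (inert)
  CO₂: 0 + 3(376.7) = 1130
  H₂O: 0 + 3(376.7) = 1130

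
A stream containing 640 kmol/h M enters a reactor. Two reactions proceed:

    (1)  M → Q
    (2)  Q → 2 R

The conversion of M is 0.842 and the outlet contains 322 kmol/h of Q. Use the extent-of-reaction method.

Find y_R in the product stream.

Conversion of M: M consumed = 1ξ₁ = 0.842 × 640 → ξ₁ = 538.9 kmol/h.
Q balance: n_Q = 0 + 1ξ₁ − 1ξ₂ = 322 → ξ₂ = (1·538.9 − 322)/1 = 216.9 kmol/h.
Outlet amounts (n = n₀ + Σ ν·ξ):
  M: 640 − 1(538.9) = 101.1
  Q: 0 + 1(538.9) − 1(216.9) = 322
  R: 0 + 2(216.9) = 433.8
Total out = 856.9 kmol/h; y_R = 433.8 / 856.9 = 0.5062.

0.506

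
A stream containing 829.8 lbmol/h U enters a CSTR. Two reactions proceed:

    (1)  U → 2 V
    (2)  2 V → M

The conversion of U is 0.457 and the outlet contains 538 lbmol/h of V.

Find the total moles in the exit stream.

1100 lbmol/h

Conversion of U: U consumed = 1ξ₁ = 0.457 × 829.8 → ξ₁ = 379.2 lbmol/h.
V balance: n_V = 0 + 2ξ₁ − 2ξ₂ = 538 → ξ₂ = (2·379.2 − 538)/2 = 110.2 lbmol/h.
Outlet amounts (n = n₀ + Σ ν·ξ):
  U: 829.8 − 1(379.2) = 450.6
  V: 0 + 2(379.2) − 2(110.2) = 538
  M: 0 + 1(110.2) = 110.2
Total out = 450.6 + 538 + 110.2 = 1099 lbmol/h.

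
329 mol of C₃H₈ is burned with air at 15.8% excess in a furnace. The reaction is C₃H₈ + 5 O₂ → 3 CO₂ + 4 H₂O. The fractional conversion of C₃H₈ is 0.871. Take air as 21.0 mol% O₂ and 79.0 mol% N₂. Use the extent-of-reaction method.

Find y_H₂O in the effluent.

Stoichiometric O₂ = 5 × 329 = 1645 mol; O₂ fed = 1645 × 1.158 = 1905 mol.
N₂ fed = 1905 × 79/21 = 7166 mol.
Fuel reacted = 0.871 × 329 → ξ = 286.6 mol.
Outlet (n = n₀ + ν ξ):
  C₃H₈: 329 − 1(286.6) = 42.44
  O₂: 1905 − 5(286.6) = 472.1
  N₂: 7166 (inert)
  CO₂: 0 + 3(286.6) = 859.7
  H₂O: 0 + 4(286.6) = 1146
Total out = 9687 mol; y_H₂O = 1146 / 9687 = 0.1183.

0.118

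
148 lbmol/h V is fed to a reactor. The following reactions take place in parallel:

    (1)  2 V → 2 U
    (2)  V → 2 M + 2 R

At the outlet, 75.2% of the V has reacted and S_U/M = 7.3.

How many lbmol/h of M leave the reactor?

14.3 lbmol/h

Conversion of V: V consumed = 0.752 × 148 = 111.3 lbmol/h = 2ξ₁ + 1ξ₂.
Selectivity: 2ξ₁ / (2ξ₂) = 7.3 → ξ₁ = 7.3 ξ₂.
Substitute: (2·7.3 + 1) ξ₂ = 111.3 → ξ₂ = 7.134 lbmol/h, ξ₁ = 52.08 lbmol/h.
Outlet amounts (n = n₀ + Σ ν·ξ):
  V: 148 − 2(52.08) − 1(7.134) = 36.7
  U: 0 + 2(52.08) = 104.2
  M: 0 + 2(7.134) = 14.27
  R: 0 + 2(7.134) = 14.27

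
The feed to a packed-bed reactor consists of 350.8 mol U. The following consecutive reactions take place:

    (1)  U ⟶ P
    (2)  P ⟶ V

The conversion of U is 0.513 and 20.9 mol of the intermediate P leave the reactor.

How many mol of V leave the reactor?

159 mol

Conversion of U: U consumed = 1ξ₁ = 0.513 × 350.8 → ξ₁ = 180 mol.
P balance: n_P = 0 + 1ξ₁ − 1ξ₂ = 20.9 → ξ₂ = (1·180 − 20.9)/1 = 159.1 mol.
Outlet amounts (n = n₀ + Σ ν·ξ):
  U: 350.8 − 1(180) = 170.8
  P: 0 + 1(180) − 1(159.1) = 20.9
  V: 0 + 1(159.1) = 159.1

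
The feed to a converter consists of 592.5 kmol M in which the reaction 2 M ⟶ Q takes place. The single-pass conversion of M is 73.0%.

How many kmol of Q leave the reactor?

216 kmol

M reacted = 0.73 × 592.5 = 432.5 kmol; ν_M = −2, so ξ = 432.5/2 = 216.3 kmol.
Outlet amounts (n = n₀ + ν ξ):
  M: 592.5 − 2(216.3) = 160
  Q: 0 + 1(216.3) = 216.3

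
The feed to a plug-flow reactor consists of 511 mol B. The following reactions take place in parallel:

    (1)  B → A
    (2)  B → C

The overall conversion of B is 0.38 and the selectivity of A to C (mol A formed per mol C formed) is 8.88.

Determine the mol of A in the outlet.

175 mol

Conversion of B: B consumed = 0.38 × 511 = 194.2 mol = 1ξ₁ + 1ξ₂.
Selectivity: 1ξ₁ / (1ξ₂) = 8.88 → ξ₁ = 8.88 ξ₂.
Substitute: (1·8.88 + 1) ξ₂ = 194.2 → ξ₂ = 19.65 mol, ξ₁ = 174.5 mol.
Outlet amounts (n = n₀ + Σ ν·ξ):
  B: 511 − 1(174.5) − 1(19.65) = 316.8
  A: 0 + 1(174.5) = 174.5
  C: 0 + 1(19.65) = 19.65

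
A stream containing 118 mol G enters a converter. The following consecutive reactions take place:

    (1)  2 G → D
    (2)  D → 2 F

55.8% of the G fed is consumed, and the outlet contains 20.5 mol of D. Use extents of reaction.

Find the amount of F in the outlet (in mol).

24.8 mol

Conversion of G: G consumed = 2ξ₁ = 0.558 × 118 → ξ₁ = 32.92 mol.
D balance: n_D = 0 + 1ξ₁ − 1ξ₂ = 20.5 → ξ₂ = (1·32.92 − 20.5)/1 = 12.42 mol.
Outlet amounts (n = n₀ + Σ ν·ξ):
  G: 118 − 2(32.92) = 52.16
  D: 0 + 1(32.92) − 1(12.42) = 20.5
  F: 0 + 2(12.42) = 24.84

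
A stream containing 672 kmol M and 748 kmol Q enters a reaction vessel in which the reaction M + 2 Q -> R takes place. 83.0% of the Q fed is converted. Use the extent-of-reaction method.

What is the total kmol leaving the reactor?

799 kmol

Q reacted = 0.83 × 748 = 620.8 kmol; ν_Q = −2, so ξ = 620.8/2 = 310.4 kmol.
Outlet amounts (n = n₀ + ν ξ):
  M: 672 − 1(310.4) = 361.6
  Q: 748 − 2(310.4) = 127.2
  R: 0 + 1(310.4) = 310.4
Total out = 361.6 + 127.2 + 310.4 = 799.2 kmol.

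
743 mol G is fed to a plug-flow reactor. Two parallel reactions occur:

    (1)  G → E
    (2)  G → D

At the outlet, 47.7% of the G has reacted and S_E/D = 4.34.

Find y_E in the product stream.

Conversion of G: G consumed = 0.477 × 743 = 354.4 mol = 1ξ₁ + 1ξ₂.
Selectivity: 1ξ₁ / (1ξ₂) = 4.34 → ξ₁ = 4.34 ξ₂.
Substitute: (1·4.34 + 1) ξ₂ = 354.4 → ξ₂ = 66.37 mol, ξ₁ = 288 mol.
Outlet amounts (n = n₀ + Σ ν·ξ):
  G: 743 − 1(288) − 1(66.37) = 388.6
  E: 0 + 1(288) = 288
  D: 0 + 1(66.37) = 66.37
Total out = 743 mol; y_E = 288 / 743 = 0.3877.

0.388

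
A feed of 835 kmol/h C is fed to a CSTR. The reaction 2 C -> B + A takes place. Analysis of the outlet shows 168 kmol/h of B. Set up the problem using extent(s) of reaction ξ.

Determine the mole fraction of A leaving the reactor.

For B: n = n₀ + 1ξ → 168 = 0 + 1ξ, giving ξ = 168 kmol/h.
Outlet amounts (n = n₀ + ν ξ):
  C: 835 − 2(168) = 499
  B: 0 + 1(168) = 168
  A: 0 + 1(168) = 168
Total out = 835 kmol/h; y_A = 168 / 835 = 0.2012.

0.201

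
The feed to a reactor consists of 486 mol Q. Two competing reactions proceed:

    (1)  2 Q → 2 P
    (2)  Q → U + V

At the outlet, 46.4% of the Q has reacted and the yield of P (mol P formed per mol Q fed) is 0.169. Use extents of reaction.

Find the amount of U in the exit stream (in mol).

Yield of P: 2ξ₁ / 486 = 0.169 → ξ₁ = 41.07 mol.
Conversion of Q: 2ξ₁ + 1ξ₂ = 0.464 × 486 = 225.5 → ξ₂ = 143.4 mol.
Outlet amounts (n = n₀ + Σ ν·ξ):
  Q: 486 − 2(41.07) − 1(143.4) = 260.5
  P: 0 + 2(41.07) = 82.13
  U: 0 + 1(143.4) = 143.4
  V: 0 + 1(143.4) = 143.4

143 mol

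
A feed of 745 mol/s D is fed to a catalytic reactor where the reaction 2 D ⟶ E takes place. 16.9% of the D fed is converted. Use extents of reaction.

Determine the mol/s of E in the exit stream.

D reacted = 0.169 × 745 = 125.9 mol/s; ν_D = −2, so ξ = 125.9/2 = 62.95 mol/s.
Outlet amounts (n = n₀ + ν ξ):
  D: 745 − 2(62.95) = 619.1
  E: 0 + 1(62.95) = 62.95

63 mol/s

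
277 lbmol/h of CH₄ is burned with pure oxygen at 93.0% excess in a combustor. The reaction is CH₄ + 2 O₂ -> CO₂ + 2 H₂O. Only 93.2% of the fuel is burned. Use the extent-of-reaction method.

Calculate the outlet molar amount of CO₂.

Stoichiometric O₂ = 2 × 277 = 554 lbmol/h; O₂ fed = 554 × 1.930 = 1069 lbmol/h.
Fuel reacted = 0.932 × 277 → ξ = 258.2 lbmol/h.
Outlet (n = n₀ + ν ξ):
  CH₄: 277 − 1(258.2) = 18.84
  O₂: 1069 − 2(258.2) = 552.9
  CO₂: 0 + 1(258.2) = 258.2
  H₂O: 0 + 2(258.2) = 516.3

258 lbmol/h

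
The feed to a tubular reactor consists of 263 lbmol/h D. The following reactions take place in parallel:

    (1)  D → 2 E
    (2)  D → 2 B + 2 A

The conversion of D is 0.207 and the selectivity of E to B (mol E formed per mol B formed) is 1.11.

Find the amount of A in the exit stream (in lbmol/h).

51.6 lbmol/h

Conversion of D: D consumed = 0.207 × 263 = 54.44 lbmol/h = 1ξ₁ + 1ξ₂.
Selectivity: 2ξ₁ / (2ξ₂) = 1.11 → ξ₁ = 1.11 ξ₂.
Substitute: (1·1.11 + 1) ξ₂ = 54.44 → ξ₂ = 25.8 lbmol/h, ξ₁ = 28.64 lbmol/h.
Outlet amounts (n = n₀ + Σ ν·ξ):
  D: 263 − 1(28.64) − 1(25.8) = 208.6
  E: 0 + 2(28.64) = 57.28
  B: 0 + 2(25.8) = 51.6
  A: 0 + 2(25.8) = 51.6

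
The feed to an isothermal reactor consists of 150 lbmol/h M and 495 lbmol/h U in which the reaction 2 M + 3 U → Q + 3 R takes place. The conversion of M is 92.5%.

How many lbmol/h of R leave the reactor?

M reacted = 0.925 × 150 = 138.8 lbmol/h; ν_M = −2, so ξ = 138.8/2 = 69.38 lbmol/h.
Outlet amounts (n = n₀ + ν ξ):
  M: 150 − 2(69.38) = 11.25
  U: 495 − 3(69.38) = 286.9
  Q: 0 + 1(69.38) = 69.38
  R: 0 + 3(69.38) = 208.1

208 lbmol/h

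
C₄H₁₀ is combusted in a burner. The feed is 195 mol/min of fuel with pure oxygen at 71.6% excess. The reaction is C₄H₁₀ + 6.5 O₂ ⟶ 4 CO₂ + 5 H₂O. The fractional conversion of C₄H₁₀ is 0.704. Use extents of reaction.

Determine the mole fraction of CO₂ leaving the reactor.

0.213

Stoichiometric O₂ = 6.5 × 195 = 1268 mol/min; O₂ fed = 1268 × 1.716 = 2175 mol/min.
Fuel reacted = 0.704 × 195 → ξ = 137.3 mol/min.
Outlet (n = n₀ + ν ξ):
  C₄H₁₀: 195 − 1(137.3) = 57.72
  O₂: 2175 − 6.5(137.3) = 1283
  CO₂: 0 + 4(137.3) = 549.1
  H₂O: 0 + 5(137.3) = 686.4
Total out = 2576 mol/min; y_CO₂ = 549.1 / 2576 = 0.2132.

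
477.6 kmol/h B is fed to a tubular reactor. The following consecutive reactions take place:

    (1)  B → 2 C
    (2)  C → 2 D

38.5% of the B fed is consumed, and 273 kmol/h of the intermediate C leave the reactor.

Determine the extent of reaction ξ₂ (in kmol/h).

ξ₂ = 94.8 kmol/h

Conversion of B: B consumed = 1ξ₁ = 0.385 × 477.6 → ξ₁ = 183.9 kmol/h.
C balance: n_C = 0 + 2ξ₁ − 1ξ₂ = 273 → ξ₂ = (2·183.9 − 273)/1 = 94.75 kmol/h.
Outlet amounts (n = n₀ + Σ ν·ξ):
  B: 477.6 − 1(183.9) = 293.7
  C: 0 + 2(183.9) − 1(94.75) = 273
  D: 0 + 2(94.75) = 189.5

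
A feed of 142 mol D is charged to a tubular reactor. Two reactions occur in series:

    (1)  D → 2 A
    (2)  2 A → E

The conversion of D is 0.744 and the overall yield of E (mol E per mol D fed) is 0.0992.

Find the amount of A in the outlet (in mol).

183 mol

Conversion of D: D consumed = 1ξ₁ = 0.744 × 142 → ξ₁ = 105.6 mol.
Yield of E: 1ξ₂ / 142 = 0.0992 → ξ₂ = 14.09 mol.
Outlet amounts (n = n₀ + Σ ν·ξ):
  D: 142 − 1(105.6) = 36.35
  A: 0 + 2(105.6) − 2(14.09) = 183.1
  E: 0 + 1(14.09) = 14.09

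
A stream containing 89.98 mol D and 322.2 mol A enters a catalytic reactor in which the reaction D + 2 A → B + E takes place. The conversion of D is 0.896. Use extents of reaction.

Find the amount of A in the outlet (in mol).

161 mol

D reacted = 0.896 × 89.98 = 80.62 mol; ν_D = −1, so ξ = 80.62/1 = 80.62 mol.
Outlet amounts (n = n₀ + ν ξ):
  D: 89.98 − 1(80.62) = 9.358
  A: 322.2 − 2(80.62) = 161
  B: 0 + 1(80.62) = 80.62
  E: 0 + 1(80.62) = 80.62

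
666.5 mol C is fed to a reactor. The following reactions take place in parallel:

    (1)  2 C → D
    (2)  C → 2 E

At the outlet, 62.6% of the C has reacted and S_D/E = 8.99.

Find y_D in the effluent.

0.427

Conversion of C: C consumed = 0.626 × 666.5 = 417.2 mol = 2ξ₁ + 1ξ₂.
Selectivity: 1ξ₁ / (2ξ₂) = 8.99 → ξ₁ = 17.98 ξ₂.
Substitute: (2·17.98 + 1) ξ₂ = 417.2 → ξ₂ = 11.29 mol, ξ₁ = 203 mol.
Outlet amounts (n = n₀ + Σ ν·ξ):
  C: 666.5 − 2(203) − 1(11.29) = 249.3
  D: 0 + 1(203) = 203
  E: 0 + 2(11.29) = 22.58
Total out = 474.8 mol; y_D = 203 / 474.8 = 0.4275.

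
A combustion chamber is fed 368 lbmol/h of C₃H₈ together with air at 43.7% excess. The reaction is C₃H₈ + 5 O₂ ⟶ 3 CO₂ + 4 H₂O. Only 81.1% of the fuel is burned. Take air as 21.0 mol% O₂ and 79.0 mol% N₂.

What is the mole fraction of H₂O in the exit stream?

0.09

Stoichiometric O₂ = 5 × 368 = 1840 lbmol/h; O₂ fed = 1840 × 1.437 = 2644 lbmol/h.
N₂ fed = 2644 × 79/21 = 9947 lbmol/h.
Fuel reacted = 0.811 × 368 → ξ = 298.4 lbmol/h.
Outlet (n = n₀ + ν ξ):
  C₃H₈: 368 − 1(298.4) = 69.55
  O₂: 2644 − 5(298.4) = 1152
  N₂: 9947 (inert)
  CO₂: 0 + 3(298.4) = 895.3
  H₂O: 0 + 4(298.4) = 1194
Total out = 13260 lbmol/h; y_H₂O = 1194 / 13260 = 0.09005.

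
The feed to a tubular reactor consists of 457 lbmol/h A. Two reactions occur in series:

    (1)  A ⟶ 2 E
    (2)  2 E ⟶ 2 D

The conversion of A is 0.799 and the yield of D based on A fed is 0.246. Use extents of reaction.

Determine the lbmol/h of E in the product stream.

618 lbmol/h

Conversion of A: A consumed = 1ξ₁ = 0.799 × 457 → ξ₁ = 365.1 lbmol/h.
Yield of D: 2ξ₂ / 457 = 0.246 → ξ₂ = 56.21 lbmol/h.
Outlet amounts (n = n₀ + Σ ν·ξ):
  A: 457 − 1(365.1) = 91.86
  E: 0 + 2(365.1) − 2(56.21) = 617.9
  D: 0 + 2(56.21) = 112.4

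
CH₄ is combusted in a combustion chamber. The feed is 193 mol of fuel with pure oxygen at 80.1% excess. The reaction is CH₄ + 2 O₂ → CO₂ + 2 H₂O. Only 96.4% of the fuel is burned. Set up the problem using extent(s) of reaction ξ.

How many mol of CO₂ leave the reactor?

186 mol

Stoichiometric O₂ = 2 × 193 = 386 mol; O₂ fed = 386 × 1.801 = 695.2 mol.
Fuel reacted = 0.964 × 193 → ξ = 186.1 mol.
Outlet (n = n₀ + ν ξ):
  CH₄: 193 − 1(186.1) = 6.948
  O₂: 695.2 − 2(186.1) = 323.1
  CO₂: 0 + 1(186.1) = 186.1
  H₂O: 0 + 2(186.1) = 372.1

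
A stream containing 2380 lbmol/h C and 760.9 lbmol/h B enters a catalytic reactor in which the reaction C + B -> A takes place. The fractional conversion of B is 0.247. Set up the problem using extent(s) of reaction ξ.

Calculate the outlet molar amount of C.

2190 lbmol/h

B reacted = 0.247 × 760.9 = 187.9 lbmol/h; ν_B = −1, so ξ = 187.9/1 = 187.9 lbmol/h.
Outlet amounts (n = n₀ + ν ξ):
  C: 2380 − 1(187.9) = 2192
  B: 760.9 − 1(187.9) = 573
  A: 0 + 1(187.9) = 187.9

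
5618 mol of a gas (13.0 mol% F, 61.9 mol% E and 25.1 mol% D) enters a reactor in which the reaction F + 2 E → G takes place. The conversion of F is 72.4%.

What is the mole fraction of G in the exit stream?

0.116

F reacted = 0.724 × 730.3 = 528.8 mol; ν_F = −1, so ξ = 528.8/1 = 528.8 mol.
Outlet amounts (n = n₀ + ν ξ):
  F: 730.3 − 1(528.8) = 201.6
  E: 3478 − 2(528.8) = 2420
  G: 0 + 1(528.8) = 528.8
  D: 1410 (inert)
Total out = 4560 mol; y_G = 528.8 / 4560 = 0.1159.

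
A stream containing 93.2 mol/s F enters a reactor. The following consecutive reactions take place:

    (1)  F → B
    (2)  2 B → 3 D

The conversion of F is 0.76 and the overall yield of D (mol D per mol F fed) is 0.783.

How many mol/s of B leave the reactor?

22.2 mol/s

Conversion of F: F consumed = 1ξ₁ = 0.76 × 93.2 → ξ₁ = 70.83 mol/s.
Yield of D: 3ξ₂ / 93.2 = 0.783 → ξ₂ = 24.33 mol/s.
Outlet amounts (n = n₀ + Σ ν·ξ):
  F: 93.2 − 1(70.83) = 22.37
  B: 0 + 1(70.83) − 2(24.33) = 22.18
  D: 0 + 3(24.33) = 72.98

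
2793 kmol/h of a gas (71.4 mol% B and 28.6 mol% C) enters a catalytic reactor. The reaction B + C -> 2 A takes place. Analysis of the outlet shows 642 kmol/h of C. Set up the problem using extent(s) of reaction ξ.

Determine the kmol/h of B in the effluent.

1840 kmol/h

For C: n = n₀ − 1ξ → 642 = 798.8 − 1ξ, giving ξ = 156.8 kmol/h.
Outlet amounts (n = n₀ + ν ξ):
  B: 1994 − 1(156.8) = 1837
  C: 798.8 − 1(156.8) = 642
  A: 0 + 2(156.8) = 313.6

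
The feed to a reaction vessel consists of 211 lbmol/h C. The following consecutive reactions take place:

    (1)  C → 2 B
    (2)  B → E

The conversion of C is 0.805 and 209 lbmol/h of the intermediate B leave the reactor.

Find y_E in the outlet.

0.343

Conversion of C: C consumed = 1ξ₁ = 0.805 × 211 → ξ₁ = 169.9 lbmol/h.
B balance: n_B = 0 + 2ξ₁ − 1ξ₂ = 209 → ξ₂ = (2·169.9 − 209)/1 = 130.7 lbmol/h.
Outlet amounts (n = n₀ + Σ ν·ξ):
  C: 211 − 1(169.9) = 41.14
  B: 0 + 2(169.9) − 1(130.7) = 209
  E: 0 + 1(130.7) = 130.7
Total out = 380.9 lbmol/h; y_E = 130.7 / 380.9 = 0.3432.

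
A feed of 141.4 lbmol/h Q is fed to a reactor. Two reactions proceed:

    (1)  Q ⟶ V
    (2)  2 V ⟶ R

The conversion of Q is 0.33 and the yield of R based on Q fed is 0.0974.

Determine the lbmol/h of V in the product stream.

19.1 lbmol/h

Conversion of Q: Q consumed = 1ξ₁ = 0.33 × 141.4 → ξ₁ = 46.66 lbmol/h.
Yield of R: 1ξ₂ / 141.4 = 0.0974 → ξ₂ = 13.77 lbmol/h.
Outlet amounts (n = n₀ + Σ ν·ξ):
  Q: 141.4 − 1(46.66) = 94.74
  V: 0 + 1(46.66) − 2(13.77) = 19.12
  R: 0 + 1(13.77) = 13.77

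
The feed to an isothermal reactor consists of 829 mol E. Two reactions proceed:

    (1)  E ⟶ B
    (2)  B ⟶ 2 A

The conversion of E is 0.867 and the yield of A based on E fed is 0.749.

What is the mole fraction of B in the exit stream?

Conversion of E: E consumed = 1ξ₁ = 0.867 × 829 → ξ₁ = 718.7 mol.
Yield of A: 2ξ₂ / 829 = 0.749 → ξ₂ = 310.5 mol.
Outlet amounts (n = n₀ + Σ ν·ξ):
  E: 829 − 1(718.7) = 110.3
  B: 0 + 1(718.7) − 1(310.5) = 408.3
  A: 0 + 2(310.5) = 620.9
Total out = 1139 mol; y_B = 408.3 / 1139 = 0.3583.

0.358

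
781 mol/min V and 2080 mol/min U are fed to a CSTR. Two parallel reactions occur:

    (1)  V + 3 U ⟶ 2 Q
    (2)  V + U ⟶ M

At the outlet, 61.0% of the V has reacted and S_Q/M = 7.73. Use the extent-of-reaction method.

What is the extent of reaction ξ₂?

ξ₂ = 97.9 mol/min

Conversion of V: V consumed = 0.61 × 781 = 476.4 mol/min = 1ξ₁ + 1ξ₂.
Selectivity: 2ξ₁ / (1ξ₂) = 7.73 → ξ₁ = 3.865 ξ₂.
Substitute: (1·3.865 + 1) ξ₂ = 476.4 → ξ₂ = 97.93 mol/min, ξ₁ = 378.5 mol/min.
Outlet amounts (n = n₀ + Σ ν·ξ):
  V: 781 − 1(378.5) − 1(97.93) = 304.6
  U: 2080 − 3(378.5) − 1(97.93) = 846.6
  Q: 0 + 2(378.5) = 757
  M: 0 + 1(97.93) = 97.93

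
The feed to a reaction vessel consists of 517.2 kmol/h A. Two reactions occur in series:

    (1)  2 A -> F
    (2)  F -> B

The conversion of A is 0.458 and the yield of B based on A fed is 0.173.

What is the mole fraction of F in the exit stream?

0.0726

Conversion of A: A consumed = 2ξ₁ = 0.458 × 517.2 → ξ₁ = 118.4 kmol/h.
Yield of B: 1ξ₂ / 517.2 = 0.173 → ξ₂ = 89.48 kmol/h.
Outlet amounts (n = n₀ + Σ ν·ξ):
  A: 517.2 − 2(118.4) = 280.3
  F: 0 + 1(118.4) − 1(89.48) = 28.96
  B: 0 + 1(89.48) = 89.48
Total out = 398.8 kmol/h; y_F = 28.96 / 398.8 = 0.07263.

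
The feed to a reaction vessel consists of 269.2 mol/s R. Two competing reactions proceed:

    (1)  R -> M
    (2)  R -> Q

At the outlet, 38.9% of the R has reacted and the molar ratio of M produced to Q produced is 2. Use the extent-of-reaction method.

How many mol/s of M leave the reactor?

69.8 mol/s

Conversion of R: R consumed = 0.389 × 269.2 = 104.7 mol/s = 1ξ₁ + 1ξ₂.
Selectivity: 1ξ₁ / (1ξ₂) = 2 → ξ₁ = 2 ξ₂.
Substitute: (1·2 + 1) ξ₂ = 104.7 → ξ₂ = 34.91 mol/s, ξ₁ = 69.81 mol/s.
Outlet amounts (n = n₀ + Σ ν·ξ):
  R: 269.2 − 1(69.81) − 1(34.91) = 164.5
  M: 0 + 1(69.81) = 69.81
  Q: 0 + 1(34.91) = 34.91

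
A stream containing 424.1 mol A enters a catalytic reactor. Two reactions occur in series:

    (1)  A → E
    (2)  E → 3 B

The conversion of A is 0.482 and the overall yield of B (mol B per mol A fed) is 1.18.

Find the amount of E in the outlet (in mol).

37.6 mol

Conversion of A: A consumed = 1ξ₁ = 0.482 × 424.1 → ξ₁ = 204.4 mol.
Yield of B: 3ξ₂ / 424.1 = 1.18 → ξ₂ = 166.8 mol.
Outlet amounts (n = n₀ + Σ ν·ξ):
  A: 424.1 − 1(204.4) = 219.7
  E: 0 + 1(204.4) − 1(166.8) = 37.6
  B: 0 + 3(166.8) = 500.4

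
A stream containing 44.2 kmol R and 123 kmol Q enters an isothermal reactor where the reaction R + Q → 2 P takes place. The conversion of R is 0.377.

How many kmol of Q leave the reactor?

106 kmol

R reacted = 0.377 × 44.2 = 16.66 kmol; ν_R = −1, so ξ = 16.66/1 = 16.66 kmol.
Outlet amounts (n = n₀ + ν ξ):
  R: 44.2 − 1(16.66) = 27.54
  Q: 123 − 1(16.66) = 106.3
  P: 0 + 2(16.66) = 33.33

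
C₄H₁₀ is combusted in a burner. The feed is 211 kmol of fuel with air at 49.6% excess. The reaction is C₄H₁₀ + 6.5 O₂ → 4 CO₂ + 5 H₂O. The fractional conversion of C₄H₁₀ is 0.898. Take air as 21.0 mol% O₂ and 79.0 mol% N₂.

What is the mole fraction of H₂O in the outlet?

0.0923

Stoichiometric O₂ = 6.5 × 211 = 1372 kmol; O₂ fed = 1372 × 1.496 = 2052 kmol.
N₂ fed = 2052 × 79/21 = 7719 kmol.
Fuel reacted = 0.898 × 211 → ξ = 189.5 kmol.
Outlet (n = n₀ + ν ξ):
  C₄H₁₀: 211 − 1(189.5) = 21.52
  O₂: 2052 − 6.5(189.5) = 820.2
  N₂: 7719 (inert)
  CO₂: 0 + 4(189.5) = 757.9
  H₂O: 0 + 5(189.5) = 947.4
Total out = 10270 kmol; y_H₂O = 947.4 / 10270 = 0.09229.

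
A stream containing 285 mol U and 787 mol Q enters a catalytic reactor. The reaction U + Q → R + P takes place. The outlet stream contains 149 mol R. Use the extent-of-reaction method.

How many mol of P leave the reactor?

For R: n = n₀ + 1ξ → 149 = 0 + 1ξ, giving ξ = 149 mol.
Outlet amounts (n = n₀ + ν ξ):
  U: 285 − 1(149) = 136
  Q: 787 − 1(149) = 638
  R: 0 + 1(149) = 149
  P: 0 + 1(149) = 149

149 mol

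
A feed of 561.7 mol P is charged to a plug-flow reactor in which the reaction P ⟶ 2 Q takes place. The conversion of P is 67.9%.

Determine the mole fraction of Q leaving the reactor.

P reacted = 0.679 × 561.7 = 381.4 mol; ν_P = −1, so ξ = 381.4/1 = 381.4 mol.
Outlet amounts (n = n₀ + ν ξ):
  P: 561.7 − 1(381.4) = 180.3
  Q: 0 + 2(381.4) = 762.8
Total out = 943.1 mol; y_Q = 762.8 / 943.1 = 0.8088.

0.809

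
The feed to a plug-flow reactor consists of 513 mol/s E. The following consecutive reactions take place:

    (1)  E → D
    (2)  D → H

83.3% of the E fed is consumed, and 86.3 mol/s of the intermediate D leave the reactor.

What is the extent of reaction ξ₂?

ξ₂ = 341 mol/s

Conversion of E: E consumed = 1ξ₁ = 0.833 × 513 → ξ₁ = 427.3 mol/s.
D balance: n_D = 0 + 1ξ₁ − 1ξ₂ = 86.3 → ξ₂ = (1·427.3 − 86.3)/1 = 341 mol/s.
Outlet amounts (n = n₀ + Σ ν·ξ):
  E: 513 − 1(427.3) = 85.67
  D: 0 + 1(427.3) − 1(341) = 86.3
  H: 0 + 1(341) = 341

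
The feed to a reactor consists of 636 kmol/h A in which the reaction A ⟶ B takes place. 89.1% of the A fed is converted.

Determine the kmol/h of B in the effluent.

567 kmol/h

A reacted = 0.891 × 636 = 566.7 kmol/h; ν_A = −1, so ξ = 566.7/1 = 566.7 kmol/h.
Outlet amounts (n = n₀ + ν ξ):
  A: 636 − 1(566.7) = 69.32
  B: 0 + 1(566.7) = 566.7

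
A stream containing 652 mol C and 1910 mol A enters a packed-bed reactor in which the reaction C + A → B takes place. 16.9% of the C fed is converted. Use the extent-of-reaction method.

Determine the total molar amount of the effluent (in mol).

2450 mol

C reacted = 0.169 × 652 = 110.2 mol; ν_C = −1, so ξ = 110.2/1 = 110.2 mol.
Outlet amounts (n = n₀ + ν ξ):
  C: 652 − 1(110.2) = 541.8
  A: 1910 − 1(110.2) = 1800
  B: 0 + 1(110.2) = 110.2
Total out = 541.8 + 1800 + 110.2 = 2452 mol.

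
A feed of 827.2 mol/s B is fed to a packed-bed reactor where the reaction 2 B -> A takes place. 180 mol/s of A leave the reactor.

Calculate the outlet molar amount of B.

467 mol/s

For A: n = n₀ + 1ξ → 180 = 0 + 1ξ, giving ξ = 180 mol/s.
Outlet amounts (n = n₀ + ν ξ):
  B: 827.2 − 2(180) = 467.2
  A: 0 + 1(180) = 180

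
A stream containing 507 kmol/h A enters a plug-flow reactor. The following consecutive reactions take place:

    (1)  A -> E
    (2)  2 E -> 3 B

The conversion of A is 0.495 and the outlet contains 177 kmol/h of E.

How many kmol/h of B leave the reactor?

111 kmol/h

Conversion of A: A consumed = 1ξ₁ = 0.495 × 507 → ξ₁ = 251 kmol/h.
E balance: n_E = 0 + 1ξ₁ − 2ξ₂ = 177 → ξ₂ = (1·251 − 177)/2 = 36.98 kmol/h.
Outlet amounts (n = n₀ + Σ ν·ξ):
  A: 507 − 1(251) = 256
  E: 0 + 1(251) − 2(36.98) = 177
  B: 0 + 3(36.98) = 110.9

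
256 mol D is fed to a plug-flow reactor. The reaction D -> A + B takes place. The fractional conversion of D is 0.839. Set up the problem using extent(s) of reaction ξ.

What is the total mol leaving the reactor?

471 mol

D reacted = 0.839 × 256 = 214.8 mol; ν_D = −1, so ξ = 214.8/1 = 214.8 mol.
Outlet amounts (n = n₀ + ν ξ):
  D: 256 − 1(214.8) = 41.22
  A: 0 + 1(214.8) = 214.8
  B: 0 + 1(214.8) = 214.8
Total out = 41.22 + 214.8 + 214.8 = 470.8 mol.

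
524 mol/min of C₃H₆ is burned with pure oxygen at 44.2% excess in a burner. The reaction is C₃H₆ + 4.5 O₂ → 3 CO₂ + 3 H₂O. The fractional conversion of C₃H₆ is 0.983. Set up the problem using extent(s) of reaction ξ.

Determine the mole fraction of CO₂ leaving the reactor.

0.37

Stoichiometric O₂ = 4.5 × 524 = 2358 mol/min; O₂ fed = 2358 × 1.442 = 3400 mol/min.
Fuel reacted = 0.983 × 524 → ξ = 515.1 mol/min.
Outlet (n = n₀ + ν ξ):
  C₃H₆: 524 − 1(515.1) = 8.908
  O₂: 3400 − 4.5(515.1) = 1082
  CO₂: 0 + 3(515.1) = 1545
  H₂O: 0 + 3(515.1) = 1545
Total out = 4182 mol/min; y_CO₂ = 1545 / 4182 = 0.3695.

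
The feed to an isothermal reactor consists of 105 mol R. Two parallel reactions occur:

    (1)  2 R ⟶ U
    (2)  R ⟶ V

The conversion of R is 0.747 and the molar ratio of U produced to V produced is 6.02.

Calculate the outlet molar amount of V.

Conversion of R: R consumed = 0.747 × 105 = 78.44 mol = 2ξ₁ + 1ξ₂.
Selectivity: 1ξ₁ / (1ξ₂) = 6.02 → ξ₁ = 6.02 ξ₂.
Substitute: (2·6.02 + 1) ξ₂ = 78.44 → ξ₂ = 6.015 mol, ξ₁ = 36.21 mol.
Outlet amounts (n = n₀ + Σ ν·ξ):
  R: 105 − 2(36.21) − 1(6.015) = 26.56
  U: 0 + 1(36.21) = 36.21
  V: 0 + 1(6.015) = 6.015

6.01 mol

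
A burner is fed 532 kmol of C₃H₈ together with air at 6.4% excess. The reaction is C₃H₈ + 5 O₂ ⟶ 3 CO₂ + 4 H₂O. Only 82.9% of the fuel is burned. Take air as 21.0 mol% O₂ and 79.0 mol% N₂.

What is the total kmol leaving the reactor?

Stoichiometric O₂ = 5 × 532 = 2660 kmol; O₂ fed = 2660 × 1.064 = 2830 kmol.
N₂ fed = 2830 × 79/21 = 10650 kmol.
Fuel reacted = 0.829 × 532 → ξ = 441 kmol.
Outlet (n = n₀ + ν ξ):
  C₃H₈: 532 − 1(441) = 90.97
  O₂: 2830 − 5(441) = 625.1
  N₂: 10650 (inert)
  CO₂: 0 + 3(441) = 1323
  H₂O: 0 + 4(441) = 1764
Total out = 90.97 + 625.1 + 10650 + 1323 + 1764 = 14450 kmol.

14500 kmol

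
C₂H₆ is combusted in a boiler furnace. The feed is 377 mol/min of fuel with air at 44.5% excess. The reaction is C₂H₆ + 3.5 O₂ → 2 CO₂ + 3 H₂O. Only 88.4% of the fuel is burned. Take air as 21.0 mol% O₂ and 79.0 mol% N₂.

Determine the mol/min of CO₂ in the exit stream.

Stoichiometric O₂ = 3.5 × 377 = 1320 mol/min; O₂ fed = 1320 × 1.445 = 1907 mol/min.
N₂ fed = 1907 × 79/21 = 7173 mol/min.
Fuel reacted = 0.884 × 377 → ξ = 333.3 mol/min.
Outlet (n = n₀ + ν ξ):
  C₂H₆: 377 − 1(333.3) = 43.73
  O₂: 1907 − 3.5(333.3) = 740.2
  N₂: 7173 (inert)
  CO₂: 0 + 2(333.3) = 666.5
  H₂O: 0 + 3(333.3) = 999.8

667 mol/min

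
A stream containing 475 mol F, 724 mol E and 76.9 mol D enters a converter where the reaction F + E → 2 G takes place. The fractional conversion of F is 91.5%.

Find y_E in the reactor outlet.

F reacted = 0.915 × 475 = 434.6 mol; ν_F = −1, so ξ = 434.6/1 = 434.6 mol.
Outlet amounts (n = n₀ + ν ξ):
  F: 475 − 1(434.6) = 40.38
  E: 724 − 1(434.6) = 289.4
  G: 0 + 2(434.6) = 869.2
  D: 76.9 (inert)
Total out = 1276 mol; y_E = 289.4 / 1276 = 0.2268.

0.227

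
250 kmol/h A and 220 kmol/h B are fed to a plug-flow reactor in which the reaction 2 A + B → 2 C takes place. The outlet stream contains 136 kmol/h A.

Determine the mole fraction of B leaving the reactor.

For A: n = n₀ − 2ξ → 136 = 250 − 2ξ, giving ξ = 57 kmol/h.
Outlet amounts (n = n₀ + ν ξ):
  A: 250 − 2(57) = 136
  B: 220 − 1(57) = 163
  C: 0 + 2(57) = 114
Total out = 413 kmol/h; y_B = 163 / 413 = 0.3947.

0.395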